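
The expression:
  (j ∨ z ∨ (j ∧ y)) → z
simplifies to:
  z ∨ ¬j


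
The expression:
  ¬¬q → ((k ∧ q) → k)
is always true.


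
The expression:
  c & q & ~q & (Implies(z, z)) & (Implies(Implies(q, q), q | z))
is never true.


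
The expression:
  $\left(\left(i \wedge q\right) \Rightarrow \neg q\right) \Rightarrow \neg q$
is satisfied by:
  {i: True, q: False}
  {q: False, i: False}
  {q: True, i: True}


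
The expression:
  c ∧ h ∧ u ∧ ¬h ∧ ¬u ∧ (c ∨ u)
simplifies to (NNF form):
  False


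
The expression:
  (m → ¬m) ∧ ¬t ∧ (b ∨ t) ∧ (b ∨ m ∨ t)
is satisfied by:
  {b: True, t: False, m: False}


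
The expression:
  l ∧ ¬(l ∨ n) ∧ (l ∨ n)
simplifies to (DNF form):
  False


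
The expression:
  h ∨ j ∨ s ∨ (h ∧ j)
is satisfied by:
  {h: True, s: True, j: True}
  {h: True, s: True, j: False}
  {h: True, j: True, s: False}
  {h: True, j: False, s: False}
  {s: True, j: True, h: False}
  {s: True, j: False, h: False}
  {j: True, s: False, h: False}


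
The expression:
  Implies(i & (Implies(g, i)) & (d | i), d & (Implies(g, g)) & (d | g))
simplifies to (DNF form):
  d | ~i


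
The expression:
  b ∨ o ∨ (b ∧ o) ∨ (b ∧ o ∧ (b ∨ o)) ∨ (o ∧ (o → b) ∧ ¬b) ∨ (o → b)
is always true.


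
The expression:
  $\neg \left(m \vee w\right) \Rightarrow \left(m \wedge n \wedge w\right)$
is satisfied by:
  {m: True, w: True}
  {m: True, w: False}
  {w: True, m: False}


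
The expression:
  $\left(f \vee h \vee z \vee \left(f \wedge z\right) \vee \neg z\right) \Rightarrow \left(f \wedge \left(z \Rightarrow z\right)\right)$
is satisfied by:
  {f: True}


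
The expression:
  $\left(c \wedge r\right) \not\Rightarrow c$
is never true.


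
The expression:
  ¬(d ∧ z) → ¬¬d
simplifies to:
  d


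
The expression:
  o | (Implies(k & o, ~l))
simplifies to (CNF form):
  True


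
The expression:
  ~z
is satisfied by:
  {z: False}


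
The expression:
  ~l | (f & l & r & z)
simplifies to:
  ~l | (f & r & z)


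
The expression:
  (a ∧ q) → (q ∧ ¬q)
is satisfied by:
  {q: False, a: False}
  {a: True, q: False}
  {q: True, a: False}


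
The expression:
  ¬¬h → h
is always true.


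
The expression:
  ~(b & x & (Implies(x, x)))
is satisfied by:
  {x: False, b: False}
  {b: True, x: False}
  {x: True, b: False}


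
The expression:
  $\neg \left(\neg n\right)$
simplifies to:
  $n$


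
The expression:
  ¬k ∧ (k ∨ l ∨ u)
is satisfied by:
  {l: True, u: True, k: False}
  {l: True, u: False, k: False}
  {u: True, l: False, k: False}


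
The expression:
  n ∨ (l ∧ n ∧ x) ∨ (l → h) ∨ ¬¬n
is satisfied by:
  {n: True, h: True, l: False}
  {n: True, l: False, h: False}
  {h: True, l: False, n: False}
  {h: False, l: False, n: False}
  {n: True, h: True, l: True}
  {n: True, l: True, h: False}
  {h: True, l: True, n: False}


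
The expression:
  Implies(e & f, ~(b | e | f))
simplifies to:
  ~e | ~f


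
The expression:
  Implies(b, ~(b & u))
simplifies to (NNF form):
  ~b | ~u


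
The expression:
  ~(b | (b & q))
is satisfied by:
  {b: False}


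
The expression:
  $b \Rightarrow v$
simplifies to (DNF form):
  $v \vee \neg b$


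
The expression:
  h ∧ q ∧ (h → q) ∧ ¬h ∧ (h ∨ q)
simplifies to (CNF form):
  False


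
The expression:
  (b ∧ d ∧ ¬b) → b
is always true.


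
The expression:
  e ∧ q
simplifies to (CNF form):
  e ∧ q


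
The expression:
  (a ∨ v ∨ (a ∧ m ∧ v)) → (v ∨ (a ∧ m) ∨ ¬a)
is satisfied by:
  {m: True, v: True, a: False}
  {m: True, v: False, a: False}
  {v: True, m: False, a: False}
  {m: False, v: False, a: False}
  {a: True, m: True, v: True}
  {a: True, m: True, v: False}
  {a: True, v: True, m: False}


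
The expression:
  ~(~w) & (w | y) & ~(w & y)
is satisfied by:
  {w: True, y: False}


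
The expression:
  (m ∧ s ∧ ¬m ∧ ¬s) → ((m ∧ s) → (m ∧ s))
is always true.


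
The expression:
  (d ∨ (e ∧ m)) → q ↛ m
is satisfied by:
  {q: True, d: False, m: False, e: False}
  {e: False, d: False, q: False, m: False}
  {e: True, q: True, d: False, m: False}
  {e: True, d: False, q: False, m: False}
  {m: True, q: True, e: False, d: False}
  {m: True, e: False, d: False, q: False}
  {q: True, d: True, m: False, e: False}
  {e: True, q: True, d: True, m: False}


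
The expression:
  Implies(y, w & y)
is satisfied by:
  {w: True, y: False}
  {y: False, w: False}
  {y: True, w: True}


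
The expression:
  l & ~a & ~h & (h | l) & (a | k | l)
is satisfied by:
  {l: True, h: False, a: False}


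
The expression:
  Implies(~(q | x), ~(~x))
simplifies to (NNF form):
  q | x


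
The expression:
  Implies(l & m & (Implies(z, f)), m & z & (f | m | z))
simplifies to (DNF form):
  z | ~l | ~m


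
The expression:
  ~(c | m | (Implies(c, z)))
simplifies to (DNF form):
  False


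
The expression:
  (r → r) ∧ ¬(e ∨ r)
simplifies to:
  ¬e ∧ ¬r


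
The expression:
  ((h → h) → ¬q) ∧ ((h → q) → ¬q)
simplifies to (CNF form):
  ¬q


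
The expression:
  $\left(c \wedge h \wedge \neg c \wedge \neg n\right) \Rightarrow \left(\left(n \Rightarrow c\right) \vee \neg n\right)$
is always true.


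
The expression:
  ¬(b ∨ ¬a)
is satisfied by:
  {a: True, b: False}


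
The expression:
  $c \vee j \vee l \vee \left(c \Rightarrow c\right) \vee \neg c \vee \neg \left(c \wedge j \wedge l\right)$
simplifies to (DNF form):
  $\text{True}$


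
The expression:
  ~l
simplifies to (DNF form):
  ~l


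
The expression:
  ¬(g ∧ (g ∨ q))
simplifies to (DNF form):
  ¬g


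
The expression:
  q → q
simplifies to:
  True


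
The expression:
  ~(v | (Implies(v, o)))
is never true.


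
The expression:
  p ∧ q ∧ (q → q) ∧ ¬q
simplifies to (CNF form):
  False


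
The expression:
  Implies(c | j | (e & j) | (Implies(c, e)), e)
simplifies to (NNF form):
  e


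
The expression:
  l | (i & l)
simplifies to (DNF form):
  l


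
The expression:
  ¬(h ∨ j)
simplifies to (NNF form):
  ¬h ∧ ¬j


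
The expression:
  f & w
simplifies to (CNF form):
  f & w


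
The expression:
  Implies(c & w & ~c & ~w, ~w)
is always true.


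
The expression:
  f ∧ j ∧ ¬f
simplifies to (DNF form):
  False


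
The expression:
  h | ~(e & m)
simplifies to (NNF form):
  h | ~e | ~m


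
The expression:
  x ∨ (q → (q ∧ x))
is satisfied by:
  {x: True, q: False}
  {q: False, x: False}
  {q: True, x: True}


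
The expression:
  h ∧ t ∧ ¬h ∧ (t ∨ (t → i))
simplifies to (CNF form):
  False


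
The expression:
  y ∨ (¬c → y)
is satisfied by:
  {y: True, c: True}
  {y: True, c: False}
  {c: True, y: False}


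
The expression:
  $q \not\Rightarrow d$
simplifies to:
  $q \wedge \neg d$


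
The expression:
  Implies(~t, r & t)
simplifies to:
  t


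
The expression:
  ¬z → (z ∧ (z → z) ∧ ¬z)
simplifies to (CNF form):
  z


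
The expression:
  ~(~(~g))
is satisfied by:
  {g: False}


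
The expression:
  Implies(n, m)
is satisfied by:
  {m: True, n: False}
  {n: False, m: False}
  {n: True, m: True}


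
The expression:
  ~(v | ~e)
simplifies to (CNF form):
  e & ~v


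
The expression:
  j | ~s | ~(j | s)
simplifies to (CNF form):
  j | ~s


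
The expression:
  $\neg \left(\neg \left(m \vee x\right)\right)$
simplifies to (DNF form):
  $m \vee x$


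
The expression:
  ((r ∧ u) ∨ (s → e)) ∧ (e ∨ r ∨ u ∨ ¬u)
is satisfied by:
  {r: True, e: True, u: True, s: False}
  {r: True, e: True, u: False, s: False}
  {e: True, u: True, s: False, r: False}
  {e: True, u: False, s: False, r: False}
  {r: True, u: True, s: False, e: False}
  {r: True, u: False, s: False, e: False}
  {u: True, r: False, s: False, e: False}
  {u: False, r: False, s: False, e: False}
  {r: True, e: True, s: True, u: True}
  {r: True, e: True, s: True, u: False}
  {e: True, s: True, u: True, r: False}
  {e: True, s: True, u: False, r: False}
  {r: True, s: True, u: True, e: False}


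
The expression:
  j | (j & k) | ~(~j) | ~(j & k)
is always true.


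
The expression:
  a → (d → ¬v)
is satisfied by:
  {v: False, d: False, a: False}
  {a: True, v: False, d: False}
  {d: True, v: False, a: False}
  {a: True, d: True, v: False}
  {v: True, a: False, d: False}
  {a: True, v: True, d: False}
  {d: True, v: True, a: False}


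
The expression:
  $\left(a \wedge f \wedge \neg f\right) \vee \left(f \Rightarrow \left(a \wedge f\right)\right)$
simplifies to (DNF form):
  $a \vee \neg f$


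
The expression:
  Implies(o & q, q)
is always true.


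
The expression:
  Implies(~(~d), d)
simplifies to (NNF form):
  True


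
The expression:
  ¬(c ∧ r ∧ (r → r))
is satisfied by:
  {c: False, r: False}
  {r: True, c: False}
  {c: True, r: False}


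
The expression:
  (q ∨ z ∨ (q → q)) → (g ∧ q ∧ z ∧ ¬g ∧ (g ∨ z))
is never true.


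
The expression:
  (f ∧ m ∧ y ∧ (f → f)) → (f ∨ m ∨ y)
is always true.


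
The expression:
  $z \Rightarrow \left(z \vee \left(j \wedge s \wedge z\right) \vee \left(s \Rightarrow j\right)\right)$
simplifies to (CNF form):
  $\text{True}$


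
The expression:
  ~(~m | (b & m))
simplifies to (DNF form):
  m & ~b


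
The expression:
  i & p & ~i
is never true.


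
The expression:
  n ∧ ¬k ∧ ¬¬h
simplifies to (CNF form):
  h ∧ n ∧ ¬k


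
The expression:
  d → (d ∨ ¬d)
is always true.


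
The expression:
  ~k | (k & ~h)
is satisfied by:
  {h: False, k: False}
  {k: True, h: False}
  {h: True, k: False}


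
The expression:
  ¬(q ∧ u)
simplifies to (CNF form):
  ¬q ∨ ¬u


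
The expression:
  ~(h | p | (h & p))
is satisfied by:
  {p: False, h: False}


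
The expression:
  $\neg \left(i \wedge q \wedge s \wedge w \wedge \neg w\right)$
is always true.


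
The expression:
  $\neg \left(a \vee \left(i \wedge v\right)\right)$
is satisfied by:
  {v: False, a: False, i: False}
  {i: True, v: False, a: False}
  {v: True, i: False, a: False}


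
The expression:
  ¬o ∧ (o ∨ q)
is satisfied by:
  {q: True, o: False}


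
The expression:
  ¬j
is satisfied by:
  {j: False}


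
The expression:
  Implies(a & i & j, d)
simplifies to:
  d | ~a | ~i | ~j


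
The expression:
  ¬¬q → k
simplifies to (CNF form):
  k ∨ ¬q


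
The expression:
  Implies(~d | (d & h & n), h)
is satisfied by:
  {d: True, h: True}
  {d: True, h: False}
  {h: True, d: False}


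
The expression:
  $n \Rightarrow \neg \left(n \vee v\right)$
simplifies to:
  $\neg n$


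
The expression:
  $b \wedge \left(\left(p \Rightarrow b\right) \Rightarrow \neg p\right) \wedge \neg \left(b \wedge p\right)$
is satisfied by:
  {b: True, p: False}


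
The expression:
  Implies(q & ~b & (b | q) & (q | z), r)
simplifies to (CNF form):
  b | r | ~q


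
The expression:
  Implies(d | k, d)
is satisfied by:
  {d: True, k: False}
  {k: False, d: False}
  {k: True, d: True}


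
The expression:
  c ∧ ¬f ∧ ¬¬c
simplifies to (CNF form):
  c ∧ ¬f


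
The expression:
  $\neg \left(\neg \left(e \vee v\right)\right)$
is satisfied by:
  {v: True, e: True}
  {v: True, e: False}
  {e: True, v: False}


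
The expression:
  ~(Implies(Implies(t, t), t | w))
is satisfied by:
  {w: False, t: False}


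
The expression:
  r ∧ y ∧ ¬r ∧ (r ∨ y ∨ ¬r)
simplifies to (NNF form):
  False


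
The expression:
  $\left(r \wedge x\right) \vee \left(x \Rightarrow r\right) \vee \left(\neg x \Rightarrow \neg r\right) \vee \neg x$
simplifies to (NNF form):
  $\text{True}$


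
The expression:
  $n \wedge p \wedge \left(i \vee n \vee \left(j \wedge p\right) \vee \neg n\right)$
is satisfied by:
  {p: True, n: True}


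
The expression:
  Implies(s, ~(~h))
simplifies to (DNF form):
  h | ~s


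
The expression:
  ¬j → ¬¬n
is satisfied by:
  {n: True, j: True}
  {n: True, j: False}
  {j: True, n: False}


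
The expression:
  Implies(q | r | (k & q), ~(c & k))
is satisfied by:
  {r: False, k: False, c: False, q: False}
  {q: True, r: False, k: False, c: False}
  {r: True, q: False, k: False, c: False}
  {q: True, r: True, k: False, c: False}
  {c: True, q: False, r: False, k: False}
  {c: True, q: True, r: False, k: False}
  {c: True, r: True, q: False, k: False}
  {c: True, q: True, r: True, k: False}
  {k: True, c: False, r: False, q: False}
  {k: True, q: True, c: False, r: False}
  {k: True, r: True, c: False, q: False}
  {q: True, k: True, r: True, c: False}
  {k: True, c: True, q: False, r: False}


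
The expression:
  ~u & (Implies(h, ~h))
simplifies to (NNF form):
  ~h & ~u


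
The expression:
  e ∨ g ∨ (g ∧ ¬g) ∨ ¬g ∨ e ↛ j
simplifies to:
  True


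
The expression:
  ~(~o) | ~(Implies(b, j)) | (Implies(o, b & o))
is always true.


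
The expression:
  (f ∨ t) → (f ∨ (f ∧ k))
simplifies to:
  f ∨ ¬t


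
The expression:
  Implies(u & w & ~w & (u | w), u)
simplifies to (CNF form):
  True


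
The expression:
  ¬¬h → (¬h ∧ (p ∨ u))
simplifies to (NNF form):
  ¬h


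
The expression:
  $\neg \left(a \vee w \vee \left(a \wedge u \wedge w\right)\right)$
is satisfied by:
  {w: False, a: False}


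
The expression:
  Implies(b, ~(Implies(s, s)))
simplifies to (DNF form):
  ~b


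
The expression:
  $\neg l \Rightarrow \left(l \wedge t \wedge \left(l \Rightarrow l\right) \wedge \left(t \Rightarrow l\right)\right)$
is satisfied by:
  {l: True}


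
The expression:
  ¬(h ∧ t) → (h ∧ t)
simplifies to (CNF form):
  h ∧ t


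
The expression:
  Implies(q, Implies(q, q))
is always true.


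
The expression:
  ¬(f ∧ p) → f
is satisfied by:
  {f: True}


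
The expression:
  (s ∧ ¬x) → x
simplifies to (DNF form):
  x ∨ ¬s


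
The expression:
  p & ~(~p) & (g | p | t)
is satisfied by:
  {p: True}


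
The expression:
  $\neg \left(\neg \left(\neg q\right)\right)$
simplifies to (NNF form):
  $\neg q$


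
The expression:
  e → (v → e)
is always true.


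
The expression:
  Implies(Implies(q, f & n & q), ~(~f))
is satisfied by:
  {q: True, f: True}
  {q: True, f: False}
  {f: True, q: False}


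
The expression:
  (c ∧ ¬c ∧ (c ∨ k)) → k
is always true.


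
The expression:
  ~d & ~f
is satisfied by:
  {d: False, f: False}


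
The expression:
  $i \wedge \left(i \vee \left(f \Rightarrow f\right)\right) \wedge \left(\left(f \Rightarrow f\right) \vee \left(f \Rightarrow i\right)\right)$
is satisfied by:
  {i: True}


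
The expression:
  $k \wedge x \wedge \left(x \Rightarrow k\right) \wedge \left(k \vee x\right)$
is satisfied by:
  {x: True, k: True}


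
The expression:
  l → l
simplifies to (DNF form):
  True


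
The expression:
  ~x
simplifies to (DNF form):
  ~x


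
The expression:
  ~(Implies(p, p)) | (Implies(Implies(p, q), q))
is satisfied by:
  {q: True, p: True}
  {q: True, p: False}
  {p: True, q: False}


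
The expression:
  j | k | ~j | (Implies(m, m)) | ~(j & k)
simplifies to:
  True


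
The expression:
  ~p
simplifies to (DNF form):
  ~p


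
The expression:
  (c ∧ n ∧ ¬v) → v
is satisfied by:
  {v: True, c: False, n: False}
  {c: False, n: False, v: False}
  {n: True, v: True, c: False}
  {n: True, c: False, v: False}
  {v: True, c: True, n: False}
  {c: True, v: False, n: False}
  {n: True, c: True, v: True}


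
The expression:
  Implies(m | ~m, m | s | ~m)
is always true.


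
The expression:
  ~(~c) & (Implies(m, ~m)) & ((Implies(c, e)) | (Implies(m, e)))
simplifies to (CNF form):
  c & ~m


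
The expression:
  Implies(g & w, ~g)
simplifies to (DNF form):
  ~g | ~w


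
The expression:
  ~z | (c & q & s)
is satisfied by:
  {c: True, q: True, s: True, z: False}
  {c: True, q: True, s: False, z: False}
  {c: True, s: True, q: False, z: False}
  {c: True, s: False, q: False, z: False}
  {q: True, s: True, c: False, z: False}
  {q: True, s: False, c: False, z: False}
  {s: True, c: False, q: False, z: False}
  {s: False, c: False, q: False, z: False}
  {z: True, c: True, q: True, s: True}


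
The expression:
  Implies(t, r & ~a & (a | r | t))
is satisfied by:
  {r: True, a: False, t: False}
  {a: False, t: False, r: False}
  {r: True, a: True, t: False}
  {a: True, r: False, t: False}
  {t: True, r: True, a: False}


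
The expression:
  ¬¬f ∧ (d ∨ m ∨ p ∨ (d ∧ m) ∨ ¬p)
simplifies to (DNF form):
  f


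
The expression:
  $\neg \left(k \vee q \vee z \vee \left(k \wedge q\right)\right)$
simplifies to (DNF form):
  $\neg k \wedge \neg q \wedge \neg z$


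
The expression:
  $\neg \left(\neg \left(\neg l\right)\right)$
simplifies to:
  $\neg l$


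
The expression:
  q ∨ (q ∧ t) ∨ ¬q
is always true.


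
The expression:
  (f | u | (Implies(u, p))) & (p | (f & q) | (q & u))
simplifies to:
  p | (f & q) | (q & u)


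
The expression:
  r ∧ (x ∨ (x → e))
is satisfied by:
  {r: True}


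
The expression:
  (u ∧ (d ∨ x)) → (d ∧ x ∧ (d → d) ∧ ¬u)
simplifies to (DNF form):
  (¬d ∧ ¬x) ∨ ¬u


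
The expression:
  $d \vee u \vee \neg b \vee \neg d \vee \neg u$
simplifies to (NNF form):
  $\text{True}$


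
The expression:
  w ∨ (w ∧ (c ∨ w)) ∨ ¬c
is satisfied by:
  {w: True, c: False}
  {c: False, w: False}
  {c: True, w: True}


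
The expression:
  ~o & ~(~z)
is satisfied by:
  {z: True, o: False}


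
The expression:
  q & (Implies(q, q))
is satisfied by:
  {q: True}


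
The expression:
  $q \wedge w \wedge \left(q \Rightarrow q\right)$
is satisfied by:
  {w: True, q: True}


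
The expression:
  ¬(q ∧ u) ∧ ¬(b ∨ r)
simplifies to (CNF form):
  ¬b ∧ ¬r ∧ (¬q ∨ ¬u)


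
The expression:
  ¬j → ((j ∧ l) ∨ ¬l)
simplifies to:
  j ∨ ¬l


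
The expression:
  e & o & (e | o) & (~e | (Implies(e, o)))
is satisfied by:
  {e: True, o: True}


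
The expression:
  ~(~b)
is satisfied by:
  {b: True}


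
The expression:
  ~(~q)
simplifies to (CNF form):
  q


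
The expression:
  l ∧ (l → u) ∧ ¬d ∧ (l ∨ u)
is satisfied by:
  {u: True, l: True, d: False}


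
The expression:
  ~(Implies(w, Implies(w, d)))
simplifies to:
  w & ~d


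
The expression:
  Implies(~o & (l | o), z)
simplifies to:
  o | z | ~l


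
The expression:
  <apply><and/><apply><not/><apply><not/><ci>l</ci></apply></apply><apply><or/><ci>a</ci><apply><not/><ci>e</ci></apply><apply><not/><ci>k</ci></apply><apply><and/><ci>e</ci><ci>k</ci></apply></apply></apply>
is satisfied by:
  {l: True}


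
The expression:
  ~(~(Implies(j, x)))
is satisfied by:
  {x: True, j: False}
  {j: False, x: False}
  {j: True, x: True}


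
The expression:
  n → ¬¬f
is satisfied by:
  {f: True, n: False}
  {n: False, f: False}
  {n: True, f: True}


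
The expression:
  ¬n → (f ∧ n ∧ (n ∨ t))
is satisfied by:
  {n: True}


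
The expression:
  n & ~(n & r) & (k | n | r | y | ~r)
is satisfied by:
  {n: True, r: False}


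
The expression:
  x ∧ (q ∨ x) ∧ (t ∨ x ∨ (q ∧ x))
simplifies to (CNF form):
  x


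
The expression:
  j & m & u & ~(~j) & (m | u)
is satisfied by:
  {m: True, j: True, u: True}


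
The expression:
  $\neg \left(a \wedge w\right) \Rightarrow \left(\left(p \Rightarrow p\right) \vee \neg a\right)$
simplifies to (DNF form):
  $\text{True}$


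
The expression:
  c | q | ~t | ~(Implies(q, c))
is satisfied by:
  {c: True, q: True, t: False}
  {c: True, t: False, q: False}
  {q: True, t: False, c: False}
  {q: False, t: False, c: False}
  {c: True, q: True, t: True}
  {c: True, t: True, q: False}
  {q: True, t: True, c: False}


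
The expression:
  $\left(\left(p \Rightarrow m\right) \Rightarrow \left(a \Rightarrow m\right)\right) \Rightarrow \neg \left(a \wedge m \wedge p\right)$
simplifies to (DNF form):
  $\neg a \vee \neg m \vee \neg p$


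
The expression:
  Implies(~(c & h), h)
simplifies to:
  h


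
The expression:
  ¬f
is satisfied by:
  {f: False}


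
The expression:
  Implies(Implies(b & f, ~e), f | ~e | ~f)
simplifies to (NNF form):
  True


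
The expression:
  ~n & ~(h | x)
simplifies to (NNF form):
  ~h & ~n & ~x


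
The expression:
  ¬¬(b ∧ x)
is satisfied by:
  {b: True, x: True}


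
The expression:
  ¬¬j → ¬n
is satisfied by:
  {n: False, j: False}
  {j: True, n: False}
  {n: True, j: False}


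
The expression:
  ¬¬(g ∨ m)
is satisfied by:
  {m: True, g: True}
  {m: True, g: False}
  {g: True, m: False}


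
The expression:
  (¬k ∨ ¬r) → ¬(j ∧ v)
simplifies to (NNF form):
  (k ∧ r) ∨ ¬j ∨ ¬v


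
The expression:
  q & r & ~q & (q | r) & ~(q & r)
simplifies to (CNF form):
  False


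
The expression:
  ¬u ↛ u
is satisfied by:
  {u: False}


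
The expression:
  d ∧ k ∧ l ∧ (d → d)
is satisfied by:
  {k: True, d: True, l: True}


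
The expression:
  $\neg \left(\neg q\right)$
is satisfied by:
  {q: True}


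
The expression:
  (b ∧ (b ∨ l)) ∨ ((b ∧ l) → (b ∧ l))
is always true.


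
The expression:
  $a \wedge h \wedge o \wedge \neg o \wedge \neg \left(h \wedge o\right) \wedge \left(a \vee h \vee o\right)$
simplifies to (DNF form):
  $\text{False}$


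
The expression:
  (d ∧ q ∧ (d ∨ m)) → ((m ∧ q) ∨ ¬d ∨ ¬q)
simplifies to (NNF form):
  m ∨ ¬d ∨ ¬q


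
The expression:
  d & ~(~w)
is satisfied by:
  {w: True, d: True}


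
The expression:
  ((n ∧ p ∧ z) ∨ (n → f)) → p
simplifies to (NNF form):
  p ∨ (n ∧ ¬f)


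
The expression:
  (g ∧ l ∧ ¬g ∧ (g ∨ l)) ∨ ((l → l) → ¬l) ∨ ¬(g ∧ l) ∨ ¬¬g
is always true.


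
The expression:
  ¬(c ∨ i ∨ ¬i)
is never true.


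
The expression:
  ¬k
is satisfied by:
  {k: False}


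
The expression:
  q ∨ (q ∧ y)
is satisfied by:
  {q: True}


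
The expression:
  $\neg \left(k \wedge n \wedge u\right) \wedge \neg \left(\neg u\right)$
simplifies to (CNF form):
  $u \wedge \left(\neg k \vee \neg n\right)$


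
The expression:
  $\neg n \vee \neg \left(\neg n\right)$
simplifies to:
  $\text{True}$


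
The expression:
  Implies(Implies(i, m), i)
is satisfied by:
  {i: True}


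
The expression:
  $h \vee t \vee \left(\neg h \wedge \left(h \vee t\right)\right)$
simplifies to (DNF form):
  $h \vee t$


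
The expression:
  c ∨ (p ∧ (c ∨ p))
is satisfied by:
  {c: True, p: True}
  {c: True, p: False}
  {p: True, c: False}


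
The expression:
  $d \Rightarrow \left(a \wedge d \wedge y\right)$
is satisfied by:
  {a: True, y: True, d: False}
  {a: True, y: False, d: False}
  {y: True, a: False, d: False}
  {a: False, y: False, d: False}
  {a: True, d: True, y: True}


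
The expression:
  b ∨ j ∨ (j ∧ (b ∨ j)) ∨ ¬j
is always true.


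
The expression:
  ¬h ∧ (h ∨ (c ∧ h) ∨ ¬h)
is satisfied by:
  {h: False}


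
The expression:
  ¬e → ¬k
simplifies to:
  e ∨ ¬k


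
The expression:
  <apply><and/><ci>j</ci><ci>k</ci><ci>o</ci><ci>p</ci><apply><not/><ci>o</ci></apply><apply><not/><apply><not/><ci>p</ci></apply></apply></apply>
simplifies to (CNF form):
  <false/>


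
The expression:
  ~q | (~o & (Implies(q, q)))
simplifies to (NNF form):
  ~o | ~q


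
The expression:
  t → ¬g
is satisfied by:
  {g: False, t: False}
  {t: True, g: False}
  {g: True, t: False}


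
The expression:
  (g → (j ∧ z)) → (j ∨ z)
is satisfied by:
  {z: True, g: True, j: True}
  {z: True, g: True, j: False}
  {z: True, j: True, g: False}
  {z: True, j: False, g: False}
  {g: True, j: True, z: False}
  {g: True, j: False, z: False}
  {j: True, g: False, z: False}


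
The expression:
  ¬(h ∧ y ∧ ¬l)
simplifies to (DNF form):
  l ∨ ¬h ∨ ¬y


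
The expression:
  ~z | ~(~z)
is always true.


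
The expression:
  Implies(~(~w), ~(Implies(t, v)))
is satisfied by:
  {t: True, v: False, w: False}
  {v: False, w: False, t: False}
  {t: True, v: True, w: False}
  {v: True, t: False, w: False}
  {w: True, t: True, v: False}


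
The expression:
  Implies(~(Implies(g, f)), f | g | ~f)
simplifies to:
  True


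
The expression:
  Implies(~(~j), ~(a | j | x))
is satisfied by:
  {j: False}


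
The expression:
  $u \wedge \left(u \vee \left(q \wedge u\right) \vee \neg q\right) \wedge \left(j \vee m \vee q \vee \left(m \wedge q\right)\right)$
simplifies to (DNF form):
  $\left(j \wedge u\right) \vee \left(m \wedge u\right) \vee \left(q \wedge u\right)$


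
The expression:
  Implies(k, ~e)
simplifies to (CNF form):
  ~e | ~k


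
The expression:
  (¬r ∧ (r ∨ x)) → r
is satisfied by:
  {r: True, x: False}
  {x: False, r: False}
  {x: True, r: True}


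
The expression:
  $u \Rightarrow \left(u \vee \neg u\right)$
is always true.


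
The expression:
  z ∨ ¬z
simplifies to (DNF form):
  True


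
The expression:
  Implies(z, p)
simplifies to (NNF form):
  p | ~z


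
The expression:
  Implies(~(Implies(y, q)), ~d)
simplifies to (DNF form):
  q | ~d | ~y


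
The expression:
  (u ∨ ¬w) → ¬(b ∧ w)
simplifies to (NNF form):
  ¬b ∨ ¬u ∨ ¬w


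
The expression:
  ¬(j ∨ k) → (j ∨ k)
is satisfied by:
  {k: True, j: True}
  {k: True, j: False}
  {j: True, k: False}


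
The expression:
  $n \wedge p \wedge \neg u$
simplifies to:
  $n \wedge p \wedge \neg u$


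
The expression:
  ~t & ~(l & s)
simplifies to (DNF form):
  (~l & ~t) | (~s & ~t)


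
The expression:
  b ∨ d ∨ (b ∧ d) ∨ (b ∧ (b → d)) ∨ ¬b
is always true.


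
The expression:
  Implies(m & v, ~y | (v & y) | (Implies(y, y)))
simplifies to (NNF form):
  True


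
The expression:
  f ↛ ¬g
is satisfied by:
  {g: True, f: True}


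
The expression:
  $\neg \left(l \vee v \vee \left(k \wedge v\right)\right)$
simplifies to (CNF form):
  $\neg l \wedge \neg v$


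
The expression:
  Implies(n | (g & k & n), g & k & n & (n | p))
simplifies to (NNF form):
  ~n | (g & k)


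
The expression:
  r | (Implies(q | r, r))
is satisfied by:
  {r: True, q: False}
  {q: False, r: False}
  {q: True, r: True}


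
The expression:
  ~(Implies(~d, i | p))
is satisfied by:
  {d: False, i: False, p: False}


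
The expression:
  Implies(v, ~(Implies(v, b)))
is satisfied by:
  {v: False, b: False}
  {b: True, v: False}
  {v: True, b: False}


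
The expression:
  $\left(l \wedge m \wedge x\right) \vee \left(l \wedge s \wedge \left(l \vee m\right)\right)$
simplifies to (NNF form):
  $l \wedge \left(m \vee s\right) \wedge \left(s \vee x\right)$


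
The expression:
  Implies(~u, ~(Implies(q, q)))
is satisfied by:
  {u: True}


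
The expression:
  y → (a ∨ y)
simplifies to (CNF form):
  True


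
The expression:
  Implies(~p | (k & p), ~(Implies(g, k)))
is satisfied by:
  {g: True, p: True, k: False}
  {g: True, p: False, k: False}
  {p: True, g: False, k: False}


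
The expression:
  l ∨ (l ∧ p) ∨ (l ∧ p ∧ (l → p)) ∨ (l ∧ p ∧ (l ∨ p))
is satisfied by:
  {l: True}


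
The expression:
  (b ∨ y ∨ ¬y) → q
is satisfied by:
  {q: True}


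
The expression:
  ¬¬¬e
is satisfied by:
  {e: False}


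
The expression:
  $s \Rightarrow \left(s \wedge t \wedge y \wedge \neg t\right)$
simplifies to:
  $\neg s$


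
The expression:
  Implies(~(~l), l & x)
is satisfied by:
  {x: True, l: False}
  {l: False, x: False}
  {l: True, x: True}


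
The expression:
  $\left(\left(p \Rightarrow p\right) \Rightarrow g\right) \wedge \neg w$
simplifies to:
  $g \wedge \neg w$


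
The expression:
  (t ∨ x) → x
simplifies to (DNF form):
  x ∨ ¬t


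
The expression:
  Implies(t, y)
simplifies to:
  y | ~t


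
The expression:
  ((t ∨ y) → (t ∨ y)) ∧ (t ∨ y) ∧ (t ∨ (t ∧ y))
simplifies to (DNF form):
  t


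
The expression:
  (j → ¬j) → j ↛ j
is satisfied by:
  {j: True}


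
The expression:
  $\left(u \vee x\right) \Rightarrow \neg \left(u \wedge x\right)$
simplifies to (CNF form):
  $\neg u \vee \neg x$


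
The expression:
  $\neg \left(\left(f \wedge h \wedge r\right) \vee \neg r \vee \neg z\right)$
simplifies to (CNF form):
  $r \wedge z \wedge \left(\neg f \vee \neg h\right)$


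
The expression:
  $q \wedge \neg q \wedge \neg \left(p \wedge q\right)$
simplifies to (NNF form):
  $\text{False}$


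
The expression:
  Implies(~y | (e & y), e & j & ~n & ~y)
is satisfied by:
  {y: True, j: True, e: False, n: False}
  {y: True, e: False, j: False, n: False}
  {y: True, n: True, j: True, e: False}
  {y: True, n: True, e: False, j: False}
  {j: True, e: True, n: False, y: False}


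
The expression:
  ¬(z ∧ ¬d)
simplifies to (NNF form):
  d ∨ ¬z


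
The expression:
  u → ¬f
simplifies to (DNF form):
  ¬f ∨ ¬u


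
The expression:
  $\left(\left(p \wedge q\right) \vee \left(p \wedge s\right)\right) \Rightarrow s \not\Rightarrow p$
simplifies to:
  $\left(\neg q \wedge \neg s\right) \vee \neg p$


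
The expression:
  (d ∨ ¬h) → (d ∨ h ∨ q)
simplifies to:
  d ∨ h ∨ q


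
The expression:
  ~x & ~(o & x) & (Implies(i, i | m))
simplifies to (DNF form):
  ~x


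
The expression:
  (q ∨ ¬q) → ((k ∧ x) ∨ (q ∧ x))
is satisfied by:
  {k: True, q: True, x: True}
  {k: True, x: True, q: False}
  {q: True, x: True, k: False}


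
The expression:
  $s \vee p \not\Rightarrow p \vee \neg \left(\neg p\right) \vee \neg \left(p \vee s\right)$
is always true.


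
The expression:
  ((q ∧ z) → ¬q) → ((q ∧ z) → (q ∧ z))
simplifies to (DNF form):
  True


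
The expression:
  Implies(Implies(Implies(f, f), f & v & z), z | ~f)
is always true.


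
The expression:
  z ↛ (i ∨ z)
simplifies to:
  False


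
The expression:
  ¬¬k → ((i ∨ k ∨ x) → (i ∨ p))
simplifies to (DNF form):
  i ∨ p ∨ ¬k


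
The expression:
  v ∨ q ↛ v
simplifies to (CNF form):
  q ∨ v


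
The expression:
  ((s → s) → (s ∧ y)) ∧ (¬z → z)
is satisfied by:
  {z: True, s: True, y: True}


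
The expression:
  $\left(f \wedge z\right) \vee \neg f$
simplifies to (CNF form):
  $z \vee \neg f$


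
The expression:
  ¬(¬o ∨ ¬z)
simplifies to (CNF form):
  o ∧ z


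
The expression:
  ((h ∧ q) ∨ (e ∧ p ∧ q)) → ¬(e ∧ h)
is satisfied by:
  {h: False, e: False, q: False}
  {q: True, h: False, e: False}
  {e: True, h: False, q: False}
  {q: True, e: True, h: False}
  {h: True, q: False, e: False}
  {q: True, h: True, e: False}
  {e: True, h: True, q: False}


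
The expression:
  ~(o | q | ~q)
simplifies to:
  False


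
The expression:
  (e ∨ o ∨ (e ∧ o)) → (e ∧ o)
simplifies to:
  (e ∧ o) ∨ (¬e ∧ ¬o)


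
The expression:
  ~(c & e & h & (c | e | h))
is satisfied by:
  {h: False, c: False, e: False}
  {e: True, h: False, c: False}
  {c: True, h: False, e: False}
  {e: True, c: True, h: False}
  {h: True, e: False, c: False}
  {e: True, h: True, c: False}
  {c: True, h: True, e: False}


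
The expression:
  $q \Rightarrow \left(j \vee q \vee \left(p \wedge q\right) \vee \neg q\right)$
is always true.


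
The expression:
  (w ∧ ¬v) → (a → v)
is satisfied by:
  {v: True, w: False, a: False}
  {w: False, a: False, v: False}
  {a: True, v: True, w: False}
  {a: True, w: False, v: False}
  {v: True, w: True, a: False}
  {w: True, v: False, a: False}
  {a: True, w: True, v: True}


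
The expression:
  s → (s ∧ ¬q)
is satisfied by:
  {s: False, q: False}
  {q: True, s: False}
  {s: True, q: False}


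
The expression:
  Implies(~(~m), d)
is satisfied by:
  {d: True, m: False}
  {m: False, d: False}
  {m: True, d: True}


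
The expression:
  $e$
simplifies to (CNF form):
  $e$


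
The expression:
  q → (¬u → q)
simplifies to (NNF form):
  True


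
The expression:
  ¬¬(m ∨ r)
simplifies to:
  m ∨ r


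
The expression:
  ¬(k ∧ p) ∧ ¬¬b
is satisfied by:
  {b: True, p: False, k: False}
  {k: True, b: True, p: False}
  {p: True, b: True, k: False}


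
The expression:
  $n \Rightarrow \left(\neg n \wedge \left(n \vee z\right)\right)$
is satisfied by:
  {n: False}


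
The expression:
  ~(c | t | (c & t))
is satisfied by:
  {t: False, c: False}


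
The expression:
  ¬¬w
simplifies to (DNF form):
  w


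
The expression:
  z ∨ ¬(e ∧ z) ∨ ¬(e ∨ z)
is always true.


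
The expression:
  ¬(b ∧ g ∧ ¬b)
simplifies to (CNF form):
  True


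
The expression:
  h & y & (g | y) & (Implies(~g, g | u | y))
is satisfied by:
  {h: True, y: True}


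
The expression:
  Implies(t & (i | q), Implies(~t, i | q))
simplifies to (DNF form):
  True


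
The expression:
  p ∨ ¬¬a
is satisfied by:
  {a: True, p: True}
  {a: True, p: False}
  {p: True, a: False}


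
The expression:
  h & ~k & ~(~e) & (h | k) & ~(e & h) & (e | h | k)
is never true.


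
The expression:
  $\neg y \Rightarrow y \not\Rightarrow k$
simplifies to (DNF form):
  $y$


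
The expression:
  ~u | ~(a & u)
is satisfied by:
  {u: False, a: False}
  {a: True, u: False}
  {u: True, a: False}


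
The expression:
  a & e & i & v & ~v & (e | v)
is never true.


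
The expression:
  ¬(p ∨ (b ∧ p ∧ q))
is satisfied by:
  {p: False}


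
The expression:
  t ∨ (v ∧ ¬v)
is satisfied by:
  {t: True}


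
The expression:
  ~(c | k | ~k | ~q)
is never true.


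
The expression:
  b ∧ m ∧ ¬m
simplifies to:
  False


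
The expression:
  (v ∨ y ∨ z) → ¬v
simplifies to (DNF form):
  ¬v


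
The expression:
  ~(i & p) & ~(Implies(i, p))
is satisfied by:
  {i: True, p: False}


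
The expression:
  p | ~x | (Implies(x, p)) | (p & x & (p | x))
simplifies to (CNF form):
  p | ~x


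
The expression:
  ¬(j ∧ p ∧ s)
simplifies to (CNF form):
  ¬j ∨ ¬p ∨ ¬s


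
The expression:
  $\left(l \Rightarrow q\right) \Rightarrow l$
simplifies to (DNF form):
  $l$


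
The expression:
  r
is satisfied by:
  {r: True}


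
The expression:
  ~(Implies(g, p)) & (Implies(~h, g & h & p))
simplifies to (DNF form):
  g & h & ~p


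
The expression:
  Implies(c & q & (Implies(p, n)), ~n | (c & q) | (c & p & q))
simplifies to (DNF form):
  True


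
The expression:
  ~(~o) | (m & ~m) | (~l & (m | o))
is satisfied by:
  {o: True, m: True, l: False}
  {o: True, l: False, m: False}
  {o: True, m: True, l: True}
  {o: True, l: True, m: False}
  {m: True, l: False, o: False}


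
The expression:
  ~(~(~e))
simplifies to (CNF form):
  ~e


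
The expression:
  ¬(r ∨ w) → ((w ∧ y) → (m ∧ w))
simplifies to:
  True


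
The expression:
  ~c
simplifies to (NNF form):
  ~c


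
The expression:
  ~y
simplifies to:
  ~y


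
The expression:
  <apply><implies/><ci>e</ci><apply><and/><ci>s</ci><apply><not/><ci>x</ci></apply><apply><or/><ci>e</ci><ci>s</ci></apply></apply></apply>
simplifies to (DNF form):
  <apply><or/><apply><not/><ci>e</ci></apply><apply><and/><ci>s</ci><apply><not/><ci>x</ci></apply></apply></apply>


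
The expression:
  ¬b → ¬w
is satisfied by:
  {b: True, w: False}
  {w: False, b: False}
  {w: True, b: True}


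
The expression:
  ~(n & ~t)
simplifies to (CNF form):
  t | ~n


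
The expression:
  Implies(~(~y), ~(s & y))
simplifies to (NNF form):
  ~s | ~y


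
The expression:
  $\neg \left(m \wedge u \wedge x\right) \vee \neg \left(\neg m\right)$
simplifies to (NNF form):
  $\text{True}$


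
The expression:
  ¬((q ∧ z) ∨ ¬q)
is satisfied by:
  {q: True, z: False}


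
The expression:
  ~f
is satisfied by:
  {f: False}


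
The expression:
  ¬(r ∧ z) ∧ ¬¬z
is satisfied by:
  {z: True, r: False}


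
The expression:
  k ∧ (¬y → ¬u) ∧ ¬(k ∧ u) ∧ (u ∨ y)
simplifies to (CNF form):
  k ∧ y ∧ ¬u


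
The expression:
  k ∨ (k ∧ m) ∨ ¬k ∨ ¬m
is always true.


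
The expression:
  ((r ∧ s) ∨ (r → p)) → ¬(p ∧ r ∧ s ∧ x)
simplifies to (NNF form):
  ¬p ∨ ¬r ∨ ¬s ∨ ¬x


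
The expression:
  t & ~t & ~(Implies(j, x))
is never true.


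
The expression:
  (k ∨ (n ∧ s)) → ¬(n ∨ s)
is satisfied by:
  {s: False, k: False, n: False}
  {n: True, s: False, k: False}
  {k: True, s: False, n: False}
  {s: True, k: False, n: False}


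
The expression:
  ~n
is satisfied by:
  {n: False}


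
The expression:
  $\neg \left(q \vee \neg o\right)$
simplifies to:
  $o \wedge \neg q$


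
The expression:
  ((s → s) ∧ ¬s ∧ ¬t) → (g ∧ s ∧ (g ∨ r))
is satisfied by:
  {t: True, s: True}
  {t: True, s: False}
  {s: True, t: False}


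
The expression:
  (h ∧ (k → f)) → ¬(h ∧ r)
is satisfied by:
  {k: True, h: False, r: False, f: False}
  {k: False, h: False, r: False, f: False}
  {f: True, k: True, h: False, r: False}
  {f: True, k: False, h: False, r: False}
  {r: True, k: True, h: False, f: False}
  {r: True, k: False, h: False, f: False}
  {f: True, r: True, k: True, h: False}
  {f: True, r: True, k: False, h: False}
  {h: True, k: True, f: False, r: False}
  {h: True, k: False, f: False, r: False}
  {f: True, h: True, k: True, r: False}
  {f: True, h: True, k: False, r: False}
  {r: True, h: True, k: True, f: False}


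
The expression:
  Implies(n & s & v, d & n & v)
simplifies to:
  d | ~n | ~s | ~v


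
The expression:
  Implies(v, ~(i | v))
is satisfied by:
  {v: False}


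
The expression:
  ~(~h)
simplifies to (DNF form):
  h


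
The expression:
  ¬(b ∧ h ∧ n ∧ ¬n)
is always true.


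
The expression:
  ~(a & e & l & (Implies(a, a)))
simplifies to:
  ~a | ~e | ~l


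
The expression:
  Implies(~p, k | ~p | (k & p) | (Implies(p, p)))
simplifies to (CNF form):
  True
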